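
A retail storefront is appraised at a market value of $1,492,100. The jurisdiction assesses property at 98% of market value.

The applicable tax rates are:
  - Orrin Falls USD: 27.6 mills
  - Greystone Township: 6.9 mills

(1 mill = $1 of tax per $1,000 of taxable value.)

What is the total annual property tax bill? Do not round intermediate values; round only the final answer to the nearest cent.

Assessed value = $1,492,100 × 0.98 = $1,462,258
Orrin Falls USD: $1,462,258 × 0.0276 = $40,358.3208
Greystone Township: $1,462,258 × 0.0069 = $10,089.5802
Total = $40,358.3208 + $10,089.5802 = $50,447.901

$50,447.90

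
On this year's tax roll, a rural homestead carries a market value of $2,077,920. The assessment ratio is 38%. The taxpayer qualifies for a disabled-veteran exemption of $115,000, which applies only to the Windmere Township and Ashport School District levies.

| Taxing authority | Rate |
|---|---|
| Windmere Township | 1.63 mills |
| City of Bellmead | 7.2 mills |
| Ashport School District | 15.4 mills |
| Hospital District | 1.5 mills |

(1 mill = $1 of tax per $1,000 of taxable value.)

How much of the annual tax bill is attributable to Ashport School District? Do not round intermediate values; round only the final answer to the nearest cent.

$10,388.99

Assessed value = $2,077,920 × 0.38 = $789,609.6
Ashport School District taxable value = $789,609.6 − $115,000 = $674,609.6
Ashport School District levy = $674,609.6 × 0.0154 = $10,388.98784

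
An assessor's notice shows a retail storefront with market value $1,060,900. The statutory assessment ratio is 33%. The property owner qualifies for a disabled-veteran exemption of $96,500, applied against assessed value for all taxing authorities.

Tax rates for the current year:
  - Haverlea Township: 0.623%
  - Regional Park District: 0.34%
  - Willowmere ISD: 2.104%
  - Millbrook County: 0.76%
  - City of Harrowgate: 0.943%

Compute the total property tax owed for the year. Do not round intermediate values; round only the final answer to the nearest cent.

Assessed value = $1,060,900 × 0.33 = $350,097
Taxable value = $350,097 − $96,500 = $253,597
Haverlea Township: $253,597 × 0.00623 = $1,579.90931
Regional Park District: $253,597 × 0.0034 = $862.2298
Willowmere ISD: $253,597 × 0.02104 = $5,335.68088
Millbrook County: $253,597 × 0.0076 = $1,927.3372
City of Harrowgate: $253,597 × 0.00943 = $2,391.41971
Total = $1,579.90931 + $862.2298 + $5,335.68088 + $1,927.3372 + $2,391.41971 = $12,096.5769

$12,096.58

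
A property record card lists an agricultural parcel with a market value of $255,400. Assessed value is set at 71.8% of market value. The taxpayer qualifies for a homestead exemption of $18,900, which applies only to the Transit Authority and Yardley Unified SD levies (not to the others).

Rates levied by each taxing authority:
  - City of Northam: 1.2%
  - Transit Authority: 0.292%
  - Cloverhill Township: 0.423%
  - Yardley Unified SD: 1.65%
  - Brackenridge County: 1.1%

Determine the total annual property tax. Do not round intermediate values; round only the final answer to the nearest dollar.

$8,188

Assessed value = $255,400 × 0.718 = $183,377.2
City of Northam: $183,377.2 × 0.012 = $2,200.5264
Transit Authority: ($183,377.2 − $18,900) × 0.00292 = $164,477.2 × 0.00292 = $480.273424
Cloverhill Township: $183,377.2 × 0.00423 = $775.685556
Yardley Unified SD: ($183,377.2 − $18,900) × 0.0165 = $164,477.2 × 0.0165 = $2,713.8738
Brackenridge County: $183,377.2 × 0.011 = $2,017.1492
Total = $8,187.50838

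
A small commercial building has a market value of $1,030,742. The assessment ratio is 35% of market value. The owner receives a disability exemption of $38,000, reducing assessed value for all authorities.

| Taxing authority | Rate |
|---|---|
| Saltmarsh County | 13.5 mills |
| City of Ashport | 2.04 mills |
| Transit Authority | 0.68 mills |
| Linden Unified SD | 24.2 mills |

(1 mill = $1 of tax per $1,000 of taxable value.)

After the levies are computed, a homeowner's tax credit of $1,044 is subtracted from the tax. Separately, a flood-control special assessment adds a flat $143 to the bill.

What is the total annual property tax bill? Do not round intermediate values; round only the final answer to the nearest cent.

Assessed value = $1,030,742 × 0.35 = $360,759.7
Taxable value = $360,759.7 − $38,000 = $322,759.7
Saltmarsh County: $322,759.7 × 0.0135 = $4,357.25595
City of Ashport: $322,759.7 × 0.00204 = $658.429788
Transit Authority: $322,759.7 × 0.00068 = $219.476596
Linden Unified SD: $322,759.7 × 0.0242 = $7,810.78474
Levies subtotal = $13,045.947074
After credit = $13,045.947074 − $1,044 = $12,001.947074
Total = $12,001.947074 + $143 = $12,144.947074

$12,144.95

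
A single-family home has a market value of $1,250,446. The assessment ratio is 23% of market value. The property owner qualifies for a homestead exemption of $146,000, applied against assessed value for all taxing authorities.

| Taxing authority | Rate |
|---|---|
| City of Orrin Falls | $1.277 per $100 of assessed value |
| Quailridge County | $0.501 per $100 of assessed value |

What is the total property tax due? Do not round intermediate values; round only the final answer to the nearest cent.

Assessed value = $1,250,446 × 0.23 = $287,602.58
Taxable value = $287,602.58 − $146,000 = $141,602.58
City of Orrin Falls: $141,602.58 × 0.01277 = $1,808.2649466
Quailridge County: $141,602.58 × 0.00501 = $709.4289258
Total = $1,808.2649466 + $709.4289258 = $2,517.6938724

$2,517.69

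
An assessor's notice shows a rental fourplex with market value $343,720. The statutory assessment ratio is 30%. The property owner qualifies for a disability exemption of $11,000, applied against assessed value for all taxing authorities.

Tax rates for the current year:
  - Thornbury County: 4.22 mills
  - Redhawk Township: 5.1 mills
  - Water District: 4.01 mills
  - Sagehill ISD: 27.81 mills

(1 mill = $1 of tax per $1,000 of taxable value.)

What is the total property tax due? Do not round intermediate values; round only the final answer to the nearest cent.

$3,789.65

Assessed value = $343,720 × 0.3 = $103,116
Taxable value = $103,116 − $11,000 = $92,116
Thornbury County: $92,116 × 0.00422 = $388.72952
Redhawk Township: $92,116 × 0.0051 = $469.7916
Water District: $92,116 × 0.00401 = $369.38516
Sagehill ISD: $92,116 × 0.02781 = $2,561.74596
Total = $388.72952 + $469.7916 + $369.38516 + $2,561.74596 = $3,789.65224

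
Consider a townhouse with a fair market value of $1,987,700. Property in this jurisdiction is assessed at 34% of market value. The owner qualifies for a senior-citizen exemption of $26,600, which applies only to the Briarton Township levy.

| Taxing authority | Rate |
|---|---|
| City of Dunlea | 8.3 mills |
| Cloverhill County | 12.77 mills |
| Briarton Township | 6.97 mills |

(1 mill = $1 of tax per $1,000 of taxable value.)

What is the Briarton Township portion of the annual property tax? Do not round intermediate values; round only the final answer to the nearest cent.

Assessed value = $1,987,700 × 0.34 = $675,818
Briarton Township taxable value = $675,818 − $26,600 = $649,218
Briarton Township levy = $649,218 × 0.00697 = $4,525.04946

$4,525.05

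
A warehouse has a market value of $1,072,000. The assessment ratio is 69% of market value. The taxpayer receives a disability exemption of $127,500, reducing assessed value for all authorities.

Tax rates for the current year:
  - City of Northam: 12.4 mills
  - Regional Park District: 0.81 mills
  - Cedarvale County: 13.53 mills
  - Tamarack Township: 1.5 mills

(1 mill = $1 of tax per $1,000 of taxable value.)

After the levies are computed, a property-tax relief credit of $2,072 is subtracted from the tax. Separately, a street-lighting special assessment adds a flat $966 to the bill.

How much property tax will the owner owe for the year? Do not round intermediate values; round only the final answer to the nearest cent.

$16,181.96

Assessed value = $1,072,000 × 0.69 = $739,680
Taxable value = $739,680 − $127,500 = $612,180
City of Northam: $612,180 × 0.0124 = $7,591.032
Regional Park District: $612,180 × 0.00081 = $495.8658
Cedarvale County: $612,180 × 0.01353 = $8,282.7954
Tamarack Township: $612,180 × 0.0015 = $918.27
Levies subtotal = $17,287.9632
After credit = $17,287.9632 − $2,072 = $15,215.9632
Total = $15,215.9632 + $966 = $16,181.9632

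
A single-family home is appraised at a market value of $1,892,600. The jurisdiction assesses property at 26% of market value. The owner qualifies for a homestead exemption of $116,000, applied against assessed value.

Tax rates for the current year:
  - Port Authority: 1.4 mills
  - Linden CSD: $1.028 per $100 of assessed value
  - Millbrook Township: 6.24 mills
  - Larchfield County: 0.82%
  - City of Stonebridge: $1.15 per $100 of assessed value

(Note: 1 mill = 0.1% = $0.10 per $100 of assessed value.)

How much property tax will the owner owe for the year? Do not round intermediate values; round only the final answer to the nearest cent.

Assessed value = $1,892,600 × 0.26 = $492,076
Taxable value = $492,076 − $116,000 = $376,076
Port Authority: $376,076 × 0.0014 = $526.5064
Linden CSD: $376,076 × 0.01028 = $3,866.06128
Millbrook Township: $376,076 × 0.00624 = $2,346.71424
Larchfield County: $376,076 × 0.0082 = $3,083.8232
City of Stonebridge: $376,076 × 0.0115 = $4,324.874
Total = $14,147.97912

$14,147.98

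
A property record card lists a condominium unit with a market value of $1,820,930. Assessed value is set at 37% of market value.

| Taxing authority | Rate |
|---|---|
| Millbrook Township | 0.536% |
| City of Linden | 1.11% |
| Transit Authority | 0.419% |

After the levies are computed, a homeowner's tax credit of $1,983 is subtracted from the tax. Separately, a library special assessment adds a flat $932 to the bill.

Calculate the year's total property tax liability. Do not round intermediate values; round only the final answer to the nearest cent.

$12,861.82

Assessed value = $1,820,930 × 0.37 = $673,744.1
Millbrook Township: $673,744.1 × 0.00536 = $3,611.268376
City of Linden: $673,744.1 × 0.0111 = $7,478.55951
Transit Authority: $673,744.1 × 0.00419 = $2,822.987779
Levies subtotal = $13,912.815665
After credit = $13,912.815665 − $1,983 = $11,929.815665
Total = $11,929.815665 + $932 = $12,861.815665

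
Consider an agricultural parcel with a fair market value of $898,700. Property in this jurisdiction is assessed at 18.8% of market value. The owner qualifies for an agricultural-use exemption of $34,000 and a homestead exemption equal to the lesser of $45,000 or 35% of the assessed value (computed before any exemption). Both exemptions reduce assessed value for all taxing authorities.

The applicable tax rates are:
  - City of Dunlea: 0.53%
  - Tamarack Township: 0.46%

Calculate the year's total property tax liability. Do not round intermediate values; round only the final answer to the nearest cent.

$890.56

Assessed value = $898,700 × 0.188 = $168,955.6
Homestead exemption = min($45,000, 35% × $168,955.6) = min($45,000, $59,134.46) = $45,000 (dollar cap binds)
Taxable value = $168,955.6 − $34,000 − $45,000 = $89,955.6
City of Dunlea: $89,955.6 × 0.0053 = $476.76468
Tamarack Township: $89,955.6 × 0.0046 = $413.79576
Total = $890.56044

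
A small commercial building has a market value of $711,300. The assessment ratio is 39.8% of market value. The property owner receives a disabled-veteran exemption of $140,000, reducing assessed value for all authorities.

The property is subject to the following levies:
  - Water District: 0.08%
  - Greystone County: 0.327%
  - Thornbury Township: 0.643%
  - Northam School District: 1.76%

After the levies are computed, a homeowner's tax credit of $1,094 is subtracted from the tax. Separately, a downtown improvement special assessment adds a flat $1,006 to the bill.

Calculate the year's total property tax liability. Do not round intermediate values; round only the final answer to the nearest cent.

Assessed value = $711,300 × 0.398 = $283,097.4
Taxable value = $283,097.4 − $140,000 = $143,097.4
Water District: $143,097.4 × 0.0008 = $114.47792
Greystone County: $143,097.4 × 0.00327 = $467.928498
Thornbury Township: $143,097.4 × 0.00643 = $920.116282
Northam School District: $143,097.4 × 0.0176 = $2,518.51424
Levies subtotal = $4,021.03694
After credit = $4,021.03694 − $1,094 = $2,927.03694
Total = $2,927.03694 + $1,006 = $3,933.03694

$3,933.04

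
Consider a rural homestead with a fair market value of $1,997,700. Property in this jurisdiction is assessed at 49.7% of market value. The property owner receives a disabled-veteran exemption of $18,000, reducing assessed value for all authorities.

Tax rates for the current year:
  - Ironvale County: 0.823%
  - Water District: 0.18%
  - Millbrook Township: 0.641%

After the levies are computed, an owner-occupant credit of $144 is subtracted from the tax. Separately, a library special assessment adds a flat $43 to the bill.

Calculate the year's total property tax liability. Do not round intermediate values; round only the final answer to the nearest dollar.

Assessed value = $1,997,700 × 0.497 = $992,856.9
Taxable value = $992,856.9 − $18,000 = $974,856.9
Ironvale County: $974,856.9 × 0.00823 = $8,023.072287
Water District: $974,856.9 × 0.0018 = $1,754.74242
Millbrook Township: $974,856.9 × 0.00641 = $6,248.832729
Levies subtotal = $16,026.647436
After credit = $16,026.647436 − $144 = $15,882.647436
Total = $15,882.647436 + $43 = $15,925.647436

$15,926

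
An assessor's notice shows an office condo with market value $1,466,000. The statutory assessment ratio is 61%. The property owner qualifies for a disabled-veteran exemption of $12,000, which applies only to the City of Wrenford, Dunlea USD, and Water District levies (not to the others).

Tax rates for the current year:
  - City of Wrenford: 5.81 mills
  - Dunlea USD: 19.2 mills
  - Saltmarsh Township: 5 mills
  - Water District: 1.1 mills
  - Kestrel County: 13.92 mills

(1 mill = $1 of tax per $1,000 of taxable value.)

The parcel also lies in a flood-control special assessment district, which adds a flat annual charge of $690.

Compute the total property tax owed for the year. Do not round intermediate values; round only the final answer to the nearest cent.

Assessed value = $1,466,000 × 0.61 = $894,260
City of Wrenford: ($894,260 − $12,000) × 0.00581 = $882,260 × 0.00581 = $5,125.9306
Dunlea USD: ($894,260 − $12,000) × 0.0192 = $882,260 × 0.0192 = $16,939.392
Saltmarsh Township: $894,260 × 0.005 = $4,471.3
Water District: ($894,260 − $12,000) × 0.0011 = $882,260 × 0.0011 = $970.486
Kestrel County: $894,260 × 0.01392 = $12,448.0992
Levies subtotal = $39,955.2078
Total = $39,955.2078 + $690 = $40,645.2078

$40,645.21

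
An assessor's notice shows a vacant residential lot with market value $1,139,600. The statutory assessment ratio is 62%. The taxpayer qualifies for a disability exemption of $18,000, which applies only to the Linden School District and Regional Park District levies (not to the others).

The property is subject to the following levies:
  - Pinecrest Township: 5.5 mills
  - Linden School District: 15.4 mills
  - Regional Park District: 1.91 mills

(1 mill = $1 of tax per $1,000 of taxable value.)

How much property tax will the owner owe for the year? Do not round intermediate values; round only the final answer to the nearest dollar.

$15,805

Assessed value = $1,139,600 × 0.62 = $706,552
Pinecrest Township: $706,552 × 0.0055 = $3,886.036
Linden School District: ($706,552 − $18,000) × 0.0154 = $688,552 × 0.0154 = $10,603.7008
Regional Park District: ($706,552 − $18,000) × 0.00191 = $688,552 × 0.00191 = $1,315.13432
Total = $15,804.87112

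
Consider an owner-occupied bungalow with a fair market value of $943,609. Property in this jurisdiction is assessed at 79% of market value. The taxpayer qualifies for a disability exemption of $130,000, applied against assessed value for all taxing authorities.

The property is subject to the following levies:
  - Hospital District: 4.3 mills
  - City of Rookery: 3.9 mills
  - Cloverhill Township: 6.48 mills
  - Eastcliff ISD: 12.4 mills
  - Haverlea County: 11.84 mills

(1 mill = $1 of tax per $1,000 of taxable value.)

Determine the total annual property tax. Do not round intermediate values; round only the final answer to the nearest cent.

Assessed value = $943,609 × 0.79 = $745,451.11
Taxable value = $745,451.11 − $130,000 = $615,451.11
Hospital District: $615,451.11 × 0.0043 = $2,646.439773
City of Rookery: $615,451.11 × 0.0039 = $2,400.259329
Cloverhill Township: $615,451.11 × 0.00648 = $3,988.1231928
Eastcliff ISD: $615,451.11 × 0.0124 = $7,631.593764
Haverlea County: $615,451.11 × 0.01184 = $7,286.9411424
Total = $2,646.439773 + $2,400.259329 + $3,988.1231928 + $7,631.593764 + $7,286.9411424 = $23,953.3572012

$23,953.36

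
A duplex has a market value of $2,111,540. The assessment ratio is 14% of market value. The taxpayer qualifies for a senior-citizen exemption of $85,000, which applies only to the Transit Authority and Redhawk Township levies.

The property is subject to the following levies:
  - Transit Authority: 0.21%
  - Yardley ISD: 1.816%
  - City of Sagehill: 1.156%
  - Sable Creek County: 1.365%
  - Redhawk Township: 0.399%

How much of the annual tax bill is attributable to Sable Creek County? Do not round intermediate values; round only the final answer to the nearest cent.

Assessed value = $2,111,540 × 0.14 = $295,615.6
Sable Creek County taxable value = $295,615.6 (exemption does not apply)
Sable Creek County levy = $295,615.6 × 0.01365 = $4,035.15294

$4,035.15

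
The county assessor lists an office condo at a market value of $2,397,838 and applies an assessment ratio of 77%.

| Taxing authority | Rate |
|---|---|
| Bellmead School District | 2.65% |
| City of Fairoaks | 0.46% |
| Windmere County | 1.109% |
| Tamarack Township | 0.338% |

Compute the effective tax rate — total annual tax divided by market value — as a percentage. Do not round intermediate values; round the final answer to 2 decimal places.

3.51%

Assessed value = $2,397,838 × 0.77 = $1,846,335.26
Bellmead School District: $1,846,335.26 × 0.0265 = $48,927.88439
City of Fairoaks: $1,846,335.26 × 0.0046 = $8,493.142196
Windmere County: $1,846,335.26 × 0.01109 = $20,475.8580334
Tamarack Township: $1,846,335.26 × 0.00338 = $6,240.6131788
Total tax = $84,137.4977982
Effective rate = $84,137.4977982 ÷ $2,397,838 = 3.51% of market value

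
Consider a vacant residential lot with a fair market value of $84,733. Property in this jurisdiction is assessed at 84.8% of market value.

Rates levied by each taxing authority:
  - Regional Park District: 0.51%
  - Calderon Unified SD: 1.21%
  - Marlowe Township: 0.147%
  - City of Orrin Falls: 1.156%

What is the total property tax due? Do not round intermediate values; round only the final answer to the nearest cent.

Assessed value = $84,733 × 0.848 = $71,853.584
Regional Park District: $71,853.584 × 0.0051 = $366.4532784
Calderon Unified SD: $71,853.584 × 0.0121 = $869.4283664
Marlowe Township: $71,853.584 × 0.00147 = $105.62476848
City of Orrin Falls: $71,853.584 × 0.01156 = $830.62743104
Total = $366.4532784 + $869.4283664 + $105.62476848 + $830.62743104 = $2,172.13384432

$2,172.13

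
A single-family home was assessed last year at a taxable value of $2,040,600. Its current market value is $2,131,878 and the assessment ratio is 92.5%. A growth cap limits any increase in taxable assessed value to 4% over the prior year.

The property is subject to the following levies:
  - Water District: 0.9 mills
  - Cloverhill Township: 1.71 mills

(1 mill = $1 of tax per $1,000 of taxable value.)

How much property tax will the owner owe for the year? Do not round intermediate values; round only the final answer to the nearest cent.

$5,146.89

Uncapped assessed value = $2,131,878 × 0.925 = $1,971,987.15
Cap limit = $2,040,600 × 1.04 = $2,122,224
Taxable assessed value = min($1,971,987.15, $2,122,224) = $1,971,987.15 (cap does not bind)
Water District: $1,971,987.15 × 0.0009 = $1,774.788435
Cloverhill Township: $1,971,987.15 × 0.00171 = $3,372.0980265
Total = $5,146.8864615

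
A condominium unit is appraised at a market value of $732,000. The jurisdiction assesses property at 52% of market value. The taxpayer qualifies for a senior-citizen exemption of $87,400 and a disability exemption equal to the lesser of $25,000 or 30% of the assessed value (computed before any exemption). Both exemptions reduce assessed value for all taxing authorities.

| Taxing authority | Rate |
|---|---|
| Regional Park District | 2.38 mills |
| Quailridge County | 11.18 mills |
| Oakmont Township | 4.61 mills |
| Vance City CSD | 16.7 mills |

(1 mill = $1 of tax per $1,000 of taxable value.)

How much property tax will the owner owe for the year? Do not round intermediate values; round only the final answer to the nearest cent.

Assessed value = $732,000 × 0.52 = $380,640
Disability exemption = min($25,000, 30% × $380,640) = min($25,000, $114,192) = $25,000 (dollar cap binds)
Taxable value = $380,640 − $87,400 − $25,000 = $268,240
Regional Park District: $268,240 × 0.00238 = $638.4112
Quailridge County: $268,240 × 0.01118 = $2,998.9232
Oakmont Township: $268,240 × 0.00461 = $1,236.5864
Vance City CSD: $268,240 × 0.0167 = $4,479.608
Total = $9,353.5288

$9,353.53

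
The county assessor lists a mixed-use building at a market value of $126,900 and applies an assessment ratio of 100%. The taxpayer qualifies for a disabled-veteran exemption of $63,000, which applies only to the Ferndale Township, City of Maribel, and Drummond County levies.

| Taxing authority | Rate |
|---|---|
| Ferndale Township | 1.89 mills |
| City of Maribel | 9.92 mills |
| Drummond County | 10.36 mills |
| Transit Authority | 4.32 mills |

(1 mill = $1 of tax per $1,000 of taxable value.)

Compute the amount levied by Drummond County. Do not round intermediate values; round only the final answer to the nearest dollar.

$662

Assessed value = $126,900 × 1 = $126,900
Drummond County taxable value = $126,900 − $63,000 = $63,900
Drummond County levy = $63,900 × 0.01036 = $662.004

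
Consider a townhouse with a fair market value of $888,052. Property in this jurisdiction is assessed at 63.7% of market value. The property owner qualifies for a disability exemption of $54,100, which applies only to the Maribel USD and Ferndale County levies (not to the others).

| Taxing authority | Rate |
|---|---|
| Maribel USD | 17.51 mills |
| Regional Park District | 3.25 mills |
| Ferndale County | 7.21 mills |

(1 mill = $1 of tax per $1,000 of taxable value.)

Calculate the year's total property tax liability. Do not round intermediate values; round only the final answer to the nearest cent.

$14,484.97

Assessed value = $888,052 × 0.637 = $565,689.124
Maribel USD: ($565,689.124 − $54,100) × 0.01751 = $511,589.124 × 0.01751 = $8,957.92556124
Regional Park District: $565,689.124 × 0.00325 = $1,838.489653
Ferndale County: ($565,689.124 − $54,100) × 0.00721 = $511,589.124 × 0.00721 = $3,688.55758404
Total = $14,484.97279828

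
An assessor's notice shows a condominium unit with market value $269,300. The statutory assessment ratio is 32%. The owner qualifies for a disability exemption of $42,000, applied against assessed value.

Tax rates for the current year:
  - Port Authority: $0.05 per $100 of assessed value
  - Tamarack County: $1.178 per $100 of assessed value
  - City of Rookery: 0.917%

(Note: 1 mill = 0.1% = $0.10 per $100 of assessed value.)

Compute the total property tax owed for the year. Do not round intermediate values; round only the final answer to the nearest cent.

Assessed value = $269,300 × 0.32 = $86,176
Taxable value = $86,176 − $42,000 = $44,176
Port Authority: $44,176 × 0.0005 = $22.088
Tamarack County: $44,176 × 0.01178 = $520.39328
City of Rookery: $44,176 × 0.00917 = $405.09392
Total = $947.5752

$947.58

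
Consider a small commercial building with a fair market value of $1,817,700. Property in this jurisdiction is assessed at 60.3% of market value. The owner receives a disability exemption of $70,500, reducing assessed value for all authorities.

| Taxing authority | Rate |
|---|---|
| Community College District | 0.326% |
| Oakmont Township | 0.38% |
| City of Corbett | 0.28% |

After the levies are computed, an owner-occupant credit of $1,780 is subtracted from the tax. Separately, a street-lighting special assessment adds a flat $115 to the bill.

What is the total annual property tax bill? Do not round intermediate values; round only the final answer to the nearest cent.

$8,447.15

Assessed value = $1,817,700 × 0.603 = $1,096,073.1
Taxable value = $1,096,073.1 − $70,500 = $1,025,573.1
Community College District: $1,025,573.1 × 0.00326 = $3,343.368306
Oakmont Township: $1,025,573.1 × 0.0038 = $3,897.17778
City of Corbett: $1,025,573.1 × 0.0028 = $2,871.60468
Levies subtotal = $10,112.150766
After credit = $10,112.150766 − $1,780 = $8,332.150766
Total = $8,332.150766 + $115 = $8,447.150766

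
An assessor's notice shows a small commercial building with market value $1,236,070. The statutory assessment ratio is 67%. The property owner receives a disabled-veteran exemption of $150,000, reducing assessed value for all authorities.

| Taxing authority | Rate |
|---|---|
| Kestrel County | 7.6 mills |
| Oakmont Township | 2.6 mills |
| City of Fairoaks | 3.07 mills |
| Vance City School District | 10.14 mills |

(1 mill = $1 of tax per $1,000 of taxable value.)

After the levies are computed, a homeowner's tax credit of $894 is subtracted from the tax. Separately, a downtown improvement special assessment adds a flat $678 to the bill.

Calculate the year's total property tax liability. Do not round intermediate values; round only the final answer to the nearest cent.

$15,659.89

Assessed value = $1,236,070 × 0.67 = $828,166.9
Taxable value = $828,166.9 − $150,000 = $678,166.9
Kestrel County: $678,166.9 × 0.0076 = $5,154.06844
Oakmont Township: $678,166.9 × 0.0026 = $1,763.23394
City of Fairoaks: $678,166.9 × 0.00307 = $2,081.972383
Vance City School District: $678,166.9 × 0.01014 = $6,876.612366
Levies subtotal = $15,875.887129
After credit = $15,875.887129 − $894 = $14,981.887129
Total = $14,981.887129 + $678 = $15,659.887129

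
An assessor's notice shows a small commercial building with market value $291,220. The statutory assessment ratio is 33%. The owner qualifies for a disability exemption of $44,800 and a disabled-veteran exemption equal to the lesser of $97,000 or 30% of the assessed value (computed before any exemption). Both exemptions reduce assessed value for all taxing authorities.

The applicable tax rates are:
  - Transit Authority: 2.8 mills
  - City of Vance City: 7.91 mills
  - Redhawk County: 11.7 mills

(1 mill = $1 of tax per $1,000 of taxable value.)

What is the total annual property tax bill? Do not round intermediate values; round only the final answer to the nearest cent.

Assessed value = $291,220 × 0.33 = $96,102.6
Disabled-veteran exemption = min($97,000, 30% × $96,102.6) = min($97,000, $28,830.78) = $28,830.78 (percentage binds)
Taxable value = $96,102.6 − $44,800 − $28,830.78 = $22,471.82
Transit Authority: $22,471.82 × 0.0028 = $62.921096
City of Vance City: $22,471.82 × 0.00791 = $177.7520962
Redhawk County: $22,471.82 × 0.0117 = $262.920294
Total = $503.5934862

$503.59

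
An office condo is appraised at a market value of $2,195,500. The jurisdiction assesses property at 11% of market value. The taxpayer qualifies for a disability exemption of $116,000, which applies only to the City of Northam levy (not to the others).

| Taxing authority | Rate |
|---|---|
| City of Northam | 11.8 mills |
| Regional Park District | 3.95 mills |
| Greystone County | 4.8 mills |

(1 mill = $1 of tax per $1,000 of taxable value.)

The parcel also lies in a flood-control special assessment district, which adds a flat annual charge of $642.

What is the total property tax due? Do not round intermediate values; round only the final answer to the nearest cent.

$4,236.13

Assessed value = $2,195,500 × 0.11 = $241,505
City of Northam: ($241,505 − $116,000) × 0.0118 = $125,505 × 0.0118 = $1,480.959
Regional Park District: $241,505 × 0.00395 = $953.94475
Greystone County: $241,505 × 0.0048 = $1,159.224
Levies subtotal = $3,594.12775
Total = $3,594.12775 + $642 = $4,236.12775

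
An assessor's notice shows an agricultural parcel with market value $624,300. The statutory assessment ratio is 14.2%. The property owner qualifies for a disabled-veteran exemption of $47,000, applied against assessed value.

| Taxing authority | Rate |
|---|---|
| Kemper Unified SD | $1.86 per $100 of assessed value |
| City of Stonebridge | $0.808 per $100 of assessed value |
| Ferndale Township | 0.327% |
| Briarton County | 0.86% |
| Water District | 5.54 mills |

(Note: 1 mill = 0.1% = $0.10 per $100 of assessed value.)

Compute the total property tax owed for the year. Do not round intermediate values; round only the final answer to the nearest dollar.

$1,836

Assessed value = $624,300 × 0.142 = $88,650.6
Taxable value = $88,650.6 − $47,000 = $41,650.6
Kemper Unified SD: $41,650.6 × 0.0186 = $774.70116
City of Stonebridge: $41,650.6 × 0.00808 = $336.536848
Ferndale Township: $41,650.6 × 0.00327 = $136.197462
Briarton County: $41,650.6 × 0.0086 = $358.19516
Water District: $41,650.6 × 0.00554 = $230.744324
Total = $1,836.374954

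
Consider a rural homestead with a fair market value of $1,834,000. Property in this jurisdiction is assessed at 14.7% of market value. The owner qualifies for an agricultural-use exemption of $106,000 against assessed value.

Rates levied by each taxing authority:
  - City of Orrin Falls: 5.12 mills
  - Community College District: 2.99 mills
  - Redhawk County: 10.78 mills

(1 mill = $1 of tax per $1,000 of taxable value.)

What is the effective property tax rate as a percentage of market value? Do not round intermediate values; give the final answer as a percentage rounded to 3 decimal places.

0.169%

Assessed value = $1,834,000 × 0.147 = $269,598
Taxable value = $269,598 − $106,000 = $163,598
City of Orrin Falls: $163,598 × 0.00512 = $837.62176
Community College District: $163,598 × 0.00299 = $489.15802
Redhawk County: $163,598 × 0.01078 = $1,763.58644
Total tax = $3,090.36622
Effective rate = $3,090.36622 ÷ $1,834,000 = 0.169% of market value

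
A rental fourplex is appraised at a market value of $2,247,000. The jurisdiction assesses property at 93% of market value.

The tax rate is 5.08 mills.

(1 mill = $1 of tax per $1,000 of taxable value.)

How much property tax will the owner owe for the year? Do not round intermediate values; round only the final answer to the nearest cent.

Assessed value = $2,247,000 × 0.93 = $2,089,710
Tax = $2,089,710 × 0.00508 = $10,615.7268

$10,615.73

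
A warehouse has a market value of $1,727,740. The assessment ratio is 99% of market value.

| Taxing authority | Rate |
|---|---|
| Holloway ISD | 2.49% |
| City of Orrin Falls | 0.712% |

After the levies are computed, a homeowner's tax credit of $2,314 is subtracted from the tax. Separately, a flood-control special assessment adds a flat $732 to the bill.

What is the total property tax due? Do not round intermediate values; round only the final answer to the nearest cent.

$53,187.01

Assessed value = $1,727,740 × 0.99 = $1,710,462.6
Holloway ISD: $1,710,462.6 × 0.0249 = $42,590.51874
City of Orrin Falls: $1,710,462.6 × 0.00712 = $12,178.493712
Levies subtotal = $54,769.012452
After credit = $54,769.012452 − $2,314 = $52,455.012452
Total = $52,455.012452 + $732 = $53,187.012452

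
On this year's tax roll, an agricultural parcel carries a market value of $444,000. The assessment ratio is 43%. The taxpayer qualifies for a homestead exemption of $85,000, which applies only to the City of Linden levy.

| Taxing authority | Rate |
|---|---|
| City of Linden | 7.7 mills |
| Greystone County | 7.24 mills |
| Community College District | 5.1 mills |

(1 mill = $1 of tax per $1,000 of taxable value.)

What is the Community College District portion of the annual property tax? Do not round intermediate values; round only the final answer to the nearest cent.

$973.69

Assessed value = $444,000 × 0.43 = $190,920
Community College District taxable value = $190,920 (exemption does not apply)
Community College District levy = $190,920 × 0.0051 = $973.692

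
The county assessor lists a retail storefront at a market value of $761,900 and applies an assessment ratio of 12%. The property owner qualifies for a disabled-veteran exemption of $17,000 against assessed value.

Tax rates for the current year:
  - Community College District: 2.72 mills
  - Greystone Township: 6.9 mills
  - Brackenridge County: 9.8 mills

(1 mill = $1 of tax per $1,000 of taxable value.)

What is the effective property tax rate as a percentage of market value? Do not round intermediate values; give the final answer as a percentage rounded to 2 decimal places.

0.19%

Assessed value = $761,900 × 0.12 = $91,428
Taxable value = $91,428 − $17,000 = $74,428
Community College District: $74,428 × 0.00272 = $202.44416
Greystone Township: $74,428 × 0.0069 = $513.5532
Brackenridge County: $74,428 × 0.0098 = $729.3944
Total tax = $1,445.39176
Effective rate = $1,445.39176 ÷ $761,900 = 0.19% of market value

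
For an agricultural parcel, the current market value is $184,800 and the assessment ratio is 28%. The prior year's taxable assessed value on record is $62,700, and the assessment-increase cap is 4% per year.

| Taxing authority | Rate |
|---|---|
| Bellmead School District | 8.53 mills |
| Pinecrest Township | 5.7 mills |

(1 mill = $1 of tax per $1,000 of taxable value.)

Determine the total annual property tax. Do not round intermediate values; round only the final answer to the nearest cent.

Uncapped assessed value = $184,800 × 0.28 = $51,744
Cap limit = $62,700 × 1.04 = $65,208
Taxable assessed value = min($51,744, $65,208) = $51,744 (cap does not bind)
Bellmead School District: $51,744 × 0.00853 = $441.37632
Pinecrest Township: $51,744 × 0.0057 = $294.9408
Total = $736.31712

$736.32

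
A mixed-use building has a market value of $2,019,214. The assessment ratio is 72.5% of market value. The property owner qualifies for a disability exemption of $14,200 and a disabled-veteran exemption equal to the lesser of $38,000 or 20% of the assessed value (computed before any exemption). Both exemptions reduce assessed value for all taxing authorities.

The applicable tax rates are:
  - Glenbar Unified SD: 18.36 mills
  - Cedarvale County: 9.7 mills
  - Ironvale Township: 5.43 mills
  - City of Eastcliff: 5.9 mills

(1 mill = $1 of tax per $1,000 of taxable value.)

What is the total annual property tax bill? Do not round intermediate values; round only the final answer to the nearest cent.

Assessed value = $2,019,214 × 0.725 = $1,463,930.15
Disabled-veteran exemption = min($38,000, 20% × $1,463,930.15) = min($38,000, $292,786.03) = $38,000 (dollar cap binds)
Taxable value = $1,463,930.15 − $14,200 − $38,000 = $1,411,730.15
Glenbar Unified SD: $1,411,730.15 × 0.01836 = $25,919.365554
Cedarvale County: $1,411,730.15 × 0.0097 = $13,693.782455
Ironvale Township: $1,411,730.15 × 0.00543 = $7,665.6947145
City of Eastcliff: $1,411,730.15 × 0.0059 = $8,329.207885
Total = $55,608.0506085

$55,608.05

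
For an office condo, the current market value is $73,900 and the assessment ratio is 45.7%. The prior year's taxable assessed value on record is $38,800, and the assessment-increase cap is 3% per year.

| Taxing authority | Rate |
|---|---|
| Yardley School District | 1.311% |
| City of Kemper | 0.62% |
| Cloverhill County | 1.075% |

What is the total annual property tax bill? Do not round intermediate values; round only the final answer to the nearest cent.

Uncapped assessed value = $73,900 × 0.457 = $33,772.3
Cap limit = $38,800 × 1.03 = $39,964
Taxable assessed value = min($33,772.3, $39,964) = $33,772.3 (cap does not bind)
Yardley School District: $33,772.3 × 0.01311 = $442.754853
City of Kemper: $33,772.3 × 0.0062 = $209.38826
Cloverhill County: $33,772.3 × 0.01075 = $363.052225
Total = $1,015.195338

$1,015.20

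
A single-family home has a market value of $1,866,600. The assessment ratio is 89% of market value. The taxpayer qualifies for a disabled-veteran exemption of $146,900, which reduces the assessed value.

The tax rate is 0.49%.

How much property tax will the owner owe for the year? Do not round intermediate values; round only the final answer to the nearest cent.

$7,420.43

Assessed value = $1,866,600 × 0.89 = $1,661,274
Taxable value = $1,661,274 − $146,900 = $1,514,374
Tax = $1,514,374 × 0.0049 = $7,420.4326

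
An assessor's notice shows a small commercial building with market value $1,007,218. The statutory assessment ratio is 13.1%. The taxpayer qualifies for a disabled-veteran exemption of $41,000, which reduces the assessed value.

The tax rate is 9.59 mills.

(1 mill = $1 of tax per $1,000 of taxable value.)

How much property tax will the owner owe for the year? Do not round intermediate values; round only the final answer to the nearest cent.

Assessed value = $1,007,218 × 0.131 = $131,945.558
Taxable value = $131,945.558 − $41,000 = $90,945.558
Tax = $90,945.558 × 0.00959 = $872.16790122

$872.17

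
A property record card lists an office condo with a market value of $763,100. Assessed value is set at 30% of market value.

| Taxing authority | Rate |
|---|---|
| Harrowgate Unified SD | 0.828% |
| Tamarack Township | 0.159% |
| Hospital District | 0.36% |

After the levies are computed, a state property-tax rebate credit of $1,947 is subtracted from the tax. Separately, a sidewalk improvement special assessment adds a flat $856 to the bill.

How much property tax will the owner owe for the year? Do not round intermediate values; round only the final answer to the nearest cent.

Assessed value = $763,100 × 0.3 = $228,930
Harrowgate Unified SD: $228,930 × 0.00828 = $1,895.5404
Tamarack Township: $228,930 × 0.00159 = $363.9987
Hospital District: $228,930 × 0.0036 = $824.148
Levies subtotal = $3,083.6871
After credit = $3,083.6871 − $1,947 = $1,136.6871
Total = $1,136.6871 + $856 = $1,992.6871

$1,992.69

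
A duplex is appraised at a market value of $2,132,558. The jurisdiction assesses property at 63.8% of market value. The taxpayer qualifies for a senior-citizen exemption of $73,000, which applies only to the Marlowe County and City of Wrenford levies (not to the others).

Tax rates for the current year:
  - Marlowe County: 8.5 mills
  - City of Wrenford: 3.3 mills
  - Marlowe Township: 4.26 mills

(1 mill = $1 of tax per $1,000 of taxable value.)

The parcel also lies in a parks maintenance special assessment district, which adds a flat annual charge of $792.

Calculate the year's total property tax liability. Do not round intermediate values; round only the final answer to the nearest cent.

Assessed value = $2,132,558 × 0.638 = $1,360,572.004
Marlowe County: ($1,360,572.004 − $73,000) × 0.0085 = $1,287,572.004 × 0.0085 = $10,944.362034
City of Wrenford: ($1,360,572.004 − $73,000) × 0.0033 = $1,287,572.004 × 0.0033 = $4,248.9876132
Marlowe Township: $1,360,572.004 × 0.00426 = $5,796.03673704
Levies subtotal = $20,989.38638424
Total = $20,989.38638424 + $792 = $21,781.38638424

$21,781.39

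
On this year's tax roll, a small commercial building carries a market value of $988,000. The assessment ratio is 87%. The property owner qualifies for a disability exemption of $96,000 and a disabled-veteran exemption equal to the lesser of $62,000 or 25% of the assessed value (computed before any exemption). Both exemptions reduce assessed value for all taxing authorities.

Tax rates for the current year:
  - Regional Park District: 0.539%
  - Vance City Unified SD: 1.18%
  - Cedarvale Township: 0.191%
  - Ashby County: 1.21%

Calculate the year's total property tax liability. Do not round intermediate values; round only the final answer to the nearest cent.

$21,888.67

Assessed value = $988,000 × 0.87 = $859,560
Disabled-veteran exemption = min($62,000, 25% × $859,560) = min($62,000, $214,890) = $62,000 (dollar cap binds)
Taxable value = $859,560 − $96,000 − $62,000 = $701,560
Regional Park District: $701,560 × 0.00539 = $3,781.4084
Vance City Unified SD: $701,560 × 0.0118 = $8,278.408
Cedarvale Township: $701,560 × 0.00191 = $1,339.9796
Ashby County: $701,560 × 0.0121 = $8,488.876
Total = $21,888.672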